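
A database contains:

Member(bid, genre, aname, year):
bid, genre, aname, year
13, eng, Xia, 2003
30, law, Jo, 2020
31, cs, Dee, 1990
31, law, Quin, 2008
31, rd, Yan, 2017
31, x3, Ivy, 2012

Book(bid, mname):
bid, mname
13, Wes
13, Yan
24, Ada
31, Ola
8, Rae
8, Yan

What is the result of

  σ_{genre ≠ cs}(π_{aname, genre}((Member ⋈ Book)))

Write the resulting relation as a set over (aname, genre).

{(Ivy, x3), (Quin, law), (Xia, eng), (Yan, rd)}

Joining Member and Book on bid yields {(13, eng, Xia, 2003, Wes), (13, eng, Xia, 2003, Yan), (31, cs, Dee, 1990, Ola), (31, law, Quin, 2008, Ola), (31, rd, Yan, 2017, Ola), (31, x3, Ivy, 2012, Ola)}.
Projecting to aname, genre (1 duplicate(s) eliminated): {(Dee, cs), (Ivy, x3), (Quin, law), (Xia, eng), (Yan, rd)}
Filtering on genre ≠ cs leaves {(Ivy, x3), (Quin, law), (Xia, eng), (Yan, rd)}.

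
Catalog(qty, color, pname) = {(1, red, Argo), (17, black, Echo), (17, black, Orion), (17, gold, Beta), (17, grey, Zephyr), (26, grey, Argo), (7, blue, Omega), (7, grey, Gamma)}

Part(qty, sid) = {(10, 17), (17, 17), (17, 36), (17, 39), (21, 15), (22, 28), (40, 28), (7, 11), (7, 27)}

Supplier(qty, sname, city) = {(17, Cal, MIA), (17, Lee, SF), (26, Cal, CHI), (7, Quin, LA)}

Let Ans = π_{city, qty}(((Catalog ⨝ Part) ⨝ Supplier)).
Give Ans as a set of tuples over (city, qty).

{(LA, 7), (MIA, 17), (SF, 17)}

Natural join on qty: {(17, black, Echo, 17), (17, black, Echo, 36), (17, black, Echo, 39), (17, black, Orion, 17), (17, black, Orion, 36), (17, black, Orion, 39), (17, gold, Beta, 17), (17, gold, Beta, 36), (17, gold, Beta, 39), (17, grey, Zephyr, 17), (17, grey, Zephyr, 36), (17, grey, Zephyr, 39), (7, blue, Omega, 11), (7, blue, Omega, 27), (7, grey, Gamma, 11), (7, grey, Gamma, 27)}
Natural join on qty: {(17, black, Echo, 17, Cal, MIA), (17, black, Echo, 17, Lee, SF), (17, black, Echo, 36, Cal, MIA), (17, black, Echo, 36, Lee, SF), (17, black, Echo, 39, Cal, MIA), (17, black, Echo, 39, Lee, SF), (17, black, Orion, 17, Cal, MIA), (17, black, Orion, 17, Lee, SF), (17, black, Orion, 36, Cal, MIA), (17, black, Orion, 36, Lee, SF), (17, black, Orion, 39, Cal, MIA), (17, black, Orion, 39, Lee, SF), (17, gold, Beta, 17, Cal, MIA), (17, gold, Beta, 17, Lee, SF), (17, gold, Beta, 36, Cal, MIA), (17, gold, Beta, 36, Lee, SF), (17, gold, Beta, 39, Cal, MIA), (17, gold, Beta, 39, Lee, SF), (17, grey, Zephyr, 17, Cal, MIA), (17, grey, Zephyr, 17, Lee, SF), (17, grey, Zephyr, 36, Cal, MIA), (17, grey, Zephyr, 36, Lee, SF), (17, grey, Zephyr, 39, Cal, MIA), (17, grey, Zephyr, 39, Lee, SF), (7, blue, Omega, 11, Quin, LA), (7, blue, Omega, 27, Quin, LA), (7, grey, Gamma, 11, Quin, LA), (7, grey, Gamma, 27, Quin, LA)}
π_{city, qty} gives {(LA, 7), (MIA, 17), (SF, 17)} (25 duplicate(s) eliminated).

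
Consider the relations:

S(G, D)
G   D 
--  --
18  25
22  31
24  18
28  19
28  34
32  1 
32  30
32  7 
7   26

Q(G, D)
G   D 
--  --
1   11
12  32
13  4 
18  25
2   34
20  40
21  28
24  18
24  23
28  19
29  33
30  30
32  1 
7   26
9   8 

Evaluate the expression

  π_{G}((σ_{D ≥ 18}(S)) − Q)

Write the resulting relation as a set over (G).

σ[D ≥ 18]: keep tuples satisfying D ≥ 18 → {(18, 25), (22, 31), (24, 18), (28, 19), (28, 34), (32, 30), (7, 26)}
Difference: {(18, 25), (22, 31), (24, 18), (28, 19), (28, 34), (32, 30), (7, 26)} with {(1, 11), (12, 32), (13, 4), (18, 25), (2, 34), (20, 40), (21, 28), (24, 18), (24, 23), (28, 19), (29, 33), (30, 30), (32, 1), (7, 26), (9, 8)} → {(22, 31), (28, 34), (32, 30)}
π_{G} gives {22, 28, 32}.

{22, 28, 32}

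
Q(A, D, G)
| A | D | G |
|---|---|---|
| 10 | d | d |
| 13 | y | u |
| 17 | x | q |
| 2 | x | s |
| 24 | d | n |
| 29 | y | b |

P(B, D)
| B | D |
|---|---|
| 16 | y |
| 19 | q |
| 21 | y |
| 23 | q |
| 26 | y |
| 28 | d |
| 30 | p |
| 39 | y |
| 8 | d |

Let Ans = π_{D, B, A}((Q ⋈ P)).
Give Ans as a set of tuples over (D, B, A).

Joining Q and P on D yields {(10, d, d, 28), (10, d, d, 8), (13, y, u, 16), (13, y, u, 21), (13, y, u, 26), (13, y, u, 39), (24, d, n, 28), (24, d, n, 8), (29, y, b, 16), (29, y, b, 21), (29, y, b, 26), (29, y, b, 39)}.
Projecting to D, B, A: {(d, 28, 10), (d, 28, 24), (d, 8, 10), (d, 8, 24), (y, 16, 13), (y, 16, 29), (y, 21, 13), (y, 21, 29), (y, 26, 13), (y, 26, 29), (y, 39, 13), (y, 39, 29)}

{(d, 28, 10), (d, 28, 24), (d, 8, 10), (d, 8, 24), (y, 16, 13), (y, 16, 29), (y, 21, 13), (y, 21, 29), (y, 26, 13), (y, 26, 29), (y, 39, 13), (y, 39, 29)}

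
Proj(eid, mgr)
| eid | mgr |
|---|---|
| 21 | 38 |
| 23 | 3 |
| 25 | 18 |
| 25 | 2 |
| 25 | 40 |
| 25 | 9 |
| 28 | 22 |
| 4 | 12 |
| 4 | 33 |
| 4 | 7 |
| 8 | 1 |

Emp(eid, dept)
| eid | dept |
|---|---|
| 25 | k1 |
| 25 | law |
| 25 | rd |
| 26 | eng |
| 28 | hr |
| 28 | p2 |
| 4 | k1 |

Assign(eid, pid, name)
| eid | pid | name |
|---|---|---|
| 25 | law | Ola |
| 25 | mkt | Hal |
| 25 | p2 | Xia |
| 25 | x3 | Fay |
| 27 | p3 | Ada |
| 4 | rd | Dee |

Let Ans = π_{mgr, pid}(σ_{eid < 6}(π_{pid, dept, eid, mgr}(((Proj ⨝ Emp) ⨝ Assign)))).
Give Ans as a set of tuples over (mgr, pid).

Natural join on eid: {(25, 18, k1), (25, 18, law), (25, 18, rd), (25, 2, k1), (25, 2, law), (25, 2, rd), (25, 40, k1), (25, 40, law), (25, 40, rd), (25, 9, k1), (25, 9, law), (25, 9, rd), (28, 22, hr), (28, 22, p2), (4, 12, k1), (4, 33, k1), (4, 7, k1)}
Natural join on eid: {(25, 18, k1, law, Ola), (25, 18, k1, mkt, Hal), (25, 18, k1, p2, Xia), (25, 18, k1, x3, Fay), (25, 18, law, law, Ola), (25, 18, law, mkt, Hal), (25, 18, law, p2, Xia), (25, 18, law, x3, Fay), (25, 18, rd, law, Ola), (25, 18, rd, mkt, Hal), (25, 18, rd, p2, Xia), (25, 18, rd, x3, Fay), (25, 2, k1, law, Ola), (25, 2, k1, mkt, Hal), (25, 2, k1, p2, Xia), (25, 2, k1, x3, Fay), (25, 2, law, law, Ola), (25, 2, law, mkt, Hal), (25, 2, law, p2, Xia), (25, 2, law, x3, Fay), (25, 2, rd, law, Ola), (25, 2, rd, mkt, Hal), (25, 2, rd, p2, Xia), (25, 2, rd, x3, Fay), (25, 40, k1, law, Ola), (25, 40, k1, mkt, Hal), (25, 40, k1, p2, Xia), (25, 40, k1, x3, Fay), (25, 40, law, law, Ola), (25, 40, law, mkt, Hal), (25, 40, law, p2, Xia), (25, 40, law, x3, Fay), (25, 40, rd, law, Ola), (25, 40, rd, mkt, Hal), (25, 40, rd, p2, Xia), (25, 40, rd, x3, Fay), (25, 9, k1, law, Ola), (25, 9, k1, mkt, Hal), (25, 9, k1, p2, Xia), (25, 9, k1, x3, Fay), (25, 9, law, law, Ola), (25, 9, law, mkt, Hal), (25, 9, law, p2, Xia), (25, 9, law, x3, Fay), (25, 9, rd, law, Ola), (25, 9, rd, mkt, Hal), (25, 9, rd, p2, Xia), (25, 9, rd, x3, Fay), (4, 12, k1, rd, Dee), (4, 33, k1, rd, Dee), (4, 7, k1, rd, Dee)}
π[pid, dept, eid, mgr]: project onto (pid, dept, eid, mgr) → {(law, k1, 25, 18), (law, k1, 25, 2), (law, k1, 25, 40), (law, k1, 25, 9), (law, law, 25, 18), (law, law, 25, 2), (law, law, 25, 40), (law, law, 25, 9), (law, rd, 25, 18), (law, rd, 25, 2), (law, rd, 25, 40), (law, rd, 25, 9), (mkt, k1, 25, 18), (mkt, k1, 25, 2), (mkt, k1, 25, 40), (mkt, k1, 25, 9), (mkt, law, 25, 18), (mkt, law, 25, 2), (mkt, law, 25, 40), (mkt, law, 25, 9), (mkt, rd, 25, 18), (mkt, rd, 25, 2), (mkt, rd, 25, 40), (mkt, rd, 25, 9), (p2, k1, 25, 18), (p2, k1, 25, 2), (p2, k1, 25, 40), (p2, k1, 25, 9), (p2, law, 25, 18), (p2, law, 25, 2), (p2, law, 25, 40), (p2, law, 25, 9), (p2, rd, 25, 18), (p2, rd, 25, 2), (p2, rd, 25, 40), (p2, rd, 25, 9), (rd, k1, 4, 12), (rd, k1, 4, 33), (rd, k1, 4, 7), (x3, k1, 25, 18), (x3, k1, 25, 2), (x3, k1, 25, 40), (x3, k1, 25, 9), (x3, law, 25, 18), (x3, law, 25, 2), (x3, law, 25, 40), (x3, law, 25, 9), (x3, rd, 25, 18), (x3, rd, 25, 2), (x3, rd, 25, 40), (x3, rd, 25, 9)}
σ[eid < 6]: keep tuples satisfying eid < 6 → {(rd, k1, 4, 12), (rd, k1, 4, 33), (rd, k1, 4, 7)}
π[mgr, pid]: project onto (mgr, pid) → {(12, rd), (33, rd), (7, rd)}

{(12, rd), (33, rd), (7, rd)}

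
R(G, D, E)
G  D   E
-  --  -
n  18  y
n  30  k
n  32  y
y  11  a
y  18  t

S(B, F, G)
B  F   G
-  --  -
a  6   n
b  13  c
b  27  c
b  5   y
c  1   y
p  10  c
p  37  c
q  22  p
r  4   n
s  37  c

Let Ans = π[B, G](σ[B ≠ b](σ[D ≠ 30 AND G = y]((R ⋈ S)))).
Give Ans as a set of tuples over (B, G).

{(c, y)}

Joining R and S on G yields {(n, 18, y, a, 6), (n, 18, y, r, 4), (n, 30, k, a, 6), (n, 30, k, r, 4), (n, 32, y, a, 6), (n, 32, y, r, 4), (y, 11, a, b, 5), (y, 11, a, c, 1), (y, 18, t, b, 5), (y, 18, t, c, 1)}.
Filtering on D ≠ 30 AND G = y leaves {(y, 11, a, b, 5), (y, 11, a, c, 1), (y, 18, t, b, 5), (y, 18, t, c, 1)}.
Filtering on B ≠ b leaves {(y, 11, a, c, 1), (y, 18, t, c, 1)}.
Projecting to B, G (1 duplicate(s) eliminated): {(c, y)}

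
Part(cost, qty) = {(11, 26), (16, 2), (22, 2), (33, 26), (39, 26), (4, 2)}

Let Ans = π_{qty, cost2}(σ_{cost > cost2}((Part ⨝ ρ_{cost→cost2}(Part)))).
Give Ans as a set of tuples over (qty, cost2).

{(2, 16), (2, 4), (26, 11), (26, 33)}

ρ[cost→cost2]: schema becomes (cost2, qty); tuples unchanged.
Joining Part and ρ_{cost→cost2}(Part) on qty yields {(11, 26, 11), (11, 26, 33), (11, 26, 39), (16, 2, 16), (16, 2, 22), (16, 2, 4), (22, 2, 16), (22, 2, 22), (22, 2, 4), (33, 26, 11), (33, 26, 33), (33, 26, 39), (39, 26, 11), (39, 26, 33), (39, 26, 39), (4, 2, 16), (4, 2, 22), (4, 2, 4)}.
Filtering on cost > cost2 leaves {(16, 2, 4), (22, 2, 16), (22, 2, 4), (33, 26, 11), (39, 26, 11), (39, 26, 33)}.
π_{qty, cost2} gives {(2, 16), (2, 4), (26, 11), (26, 33)} (2 duplicate(s) eliminated).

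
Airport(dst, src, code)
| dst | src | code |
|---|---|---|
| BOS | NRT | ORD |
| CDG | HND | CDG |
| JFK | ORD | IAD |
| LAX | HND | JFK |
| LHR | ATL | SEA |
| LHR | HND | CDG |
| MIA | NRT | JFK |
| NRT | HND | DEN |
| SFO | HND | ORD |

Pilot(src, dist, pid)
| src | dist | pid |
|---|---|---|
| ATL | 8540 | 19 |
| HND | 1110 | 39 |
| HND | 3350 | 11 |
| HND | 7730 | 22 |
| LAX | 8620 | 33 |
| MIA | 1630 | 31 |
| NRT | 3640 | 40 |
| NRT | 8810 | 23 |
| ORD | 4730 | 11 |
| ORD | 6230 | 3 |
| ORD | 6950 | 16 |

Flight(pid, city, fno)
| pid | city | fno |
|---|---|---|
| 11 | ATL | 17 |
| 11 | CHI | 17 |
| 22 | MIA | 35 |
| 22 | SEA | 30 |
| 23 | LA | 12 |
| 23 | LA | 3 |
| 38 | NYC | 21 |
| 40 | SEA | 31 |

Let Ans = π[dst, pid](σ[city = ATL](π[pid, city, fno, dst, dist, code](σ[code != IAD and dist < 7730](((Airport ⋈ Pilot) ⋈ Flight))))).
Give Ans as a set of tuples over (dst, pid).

{(CDG, 11), (LAX, 11), (LHR, 11), (NRT, 11), (SFO, 11)}

Airport ⋈ Pilot (natural join on src): {(BOS, NRT, ORD, 3640, 40), (BOS, NRT, ORD, 8810, 23), (CDG, HND, CDG, 1110, 39), (CDG, HND, CDG, 3350, 11), (CDG, HND, CDG, 7730, 22), (JFK, ORD, IAD, 4730, 11), (JFK, ORD, IAD, 6230, 3), (JFK, ORD, IAD, 6950, 16), (LAX, HND, JFK, 1110, 39), (LAX, HND, JFK, 3350, 11), (LAX, HND, JFK, 7730, 22), (LHR, ATL, SEA, 8540, 19), (LHR, HND, CDG, 1110, 39), (LHR, HND, CDG, 3350, 11), (LHR, HND, CDG, 7730, 22), (MIA, NRT, JFK, 3640, 40), (MIA, NRT, JFK, 8810, 23), (NRT, HND, DEN, 1110, 39), (NRT, HND, DEN, 3350, 11), (NRT, HND, DEN, 7730, 22), (SFO, HND, ORD, 1110, 39), (SFO, HND, ORD, 3350, 11), (SFO, HND, ORD, 7730, 22)}
(Airport ⋈ Pilot) ⋈ Flight (natural join on pid): {(BOS, NRT, ORD, 3640, 40, SEA, 31), (BOS, NRT, ORD, 8810, 23, LA, 12), (BOS, NRT, ORD, 8810, 23, LA, 3), (CDG, HND, CDG, 3350, 11, ATL, 17), (CDG, HND, CDG, 3350, 11, CHI, 17), (CDG, HND, CDG, 7730, 22, MIA, 35), (CDG, HND, CDG, 7730, 22, SEA, 30), (JFK, ORD, IAD, 4730, 11, ATL, 17), (JFK, ORD, IAD, 4730, 11, CHI, 17), (LAX, HND, JFK, 3350, 11, ATL, 17), (LAX, HND, JFK, 3350, 11, CHI, 17), (LAX, HND, JFK, 7730, 22, MIA, 35), (LAX, HND, JFK, 7730, 22, SEA, 30), (LHR, HND, CDG, 3350, 11, ATL, 17), (LHR, HND, CDG, 3350, 11, CHI, 17), (LHR, HND, CDG, 7730, 22, MIA, 35), (LHR, HND, CDG, 7730, 22, SEA, 30), (MIA, NRT, JFK, 3640, 40, SEA, 31), (MIA, NRT, JFK, 8810, 23, LA, 12), (MIA, NRT, JFK, 8810, 23, LA, 3), (NRT, HND, DEN, 3350, 11, ATL, 17), (NRT, HND, DEN, 3350, 11, CHI, 17), (NRT, HND, DEN, 7730, 22, MIA, 35), (NRT, HND, DEN, 7730, 22, SEA, 30), (SFO, HND, ORD, 3350, 11, ATL, 17), (SFO, HND, ORD, 3350, 11, CHI, 17), (SFO, HND, ORD, 7730, 22, MIA, 35), (SFO, HND, ORD, 7730, 22, SEA, 30)}
σ[code != IAD and dist < 7730]: keep tuples satisfying code != IAD and dist < 7730 → {(BOS, NRT, ORD, 3640, 40, SEA, 31), (CDG, HND, CDG, 3350, 11, ATL, 17), (CDG, HND, CDG, 3350, 11, CHI, 17), (LAX, HND, JFK, 3350, 11, ATL, 17), (LAX, HND, JFK, 3350, 11, CHI, 17), (LHR, HND, CDG, 3350, 11, ATL, 17), (LHR, HND, CDG, 3350, 11, CHI, 17), (MIA, NRT, JFK, 3640, 40, SEA, 31), (NRT, HND, DEN, 3350, 11, ATL, 17), (NRT, HND, DEN, 3350, 11, CHI, 17), (SFO, HND, ORD, 3350, 11, ATL, 17), (SFO, HND, ORD, 3350, 11, CHI, 17)}
Keep only column(s) pid, city, fno, dst, dist, code: {(11, ATL, 17, CDG, 3350, CDG), (11, ATL, 17, LAX, 3350, JFK), (11, ATL, 17, LHR, 3350, CDG), (11, ATL, 17, NRT, 3350, DEN), (11, ATL, 17, SFO, 3350, ORD), (11, CHI, 17, CDG, 3350, CDG), (11, CHI, 17, LAX, 3350, JFK), (11, CHI, 17, LHR, 3350, CDG), (11, CHI, 17, NRT, 3350, DEN), (11, CHI, 17, SFO, 3350, ORD), (40, SEA, 31, BOS, 3640, ORD), (40, SEA, 31, MIA, 3640, JFK)}
σ[city = ATL]: keep tuples satisfying city = ATL → {(11, ATL, 17, CDG, 3350, CDG), (11, ATL, 17, LAX, 3350, JFK), (11, ATL, 17, LHR, 3350, CDG), (11, ATL, 17, NRT, 3350, DEN), (11, ATL, 17, SFO, 3350, ORD)}
Keep only column(s) dst, pid: {(CDG, 11), (LAX, 11), (LHR, 11), (NRT, 11), (SFO, 11)}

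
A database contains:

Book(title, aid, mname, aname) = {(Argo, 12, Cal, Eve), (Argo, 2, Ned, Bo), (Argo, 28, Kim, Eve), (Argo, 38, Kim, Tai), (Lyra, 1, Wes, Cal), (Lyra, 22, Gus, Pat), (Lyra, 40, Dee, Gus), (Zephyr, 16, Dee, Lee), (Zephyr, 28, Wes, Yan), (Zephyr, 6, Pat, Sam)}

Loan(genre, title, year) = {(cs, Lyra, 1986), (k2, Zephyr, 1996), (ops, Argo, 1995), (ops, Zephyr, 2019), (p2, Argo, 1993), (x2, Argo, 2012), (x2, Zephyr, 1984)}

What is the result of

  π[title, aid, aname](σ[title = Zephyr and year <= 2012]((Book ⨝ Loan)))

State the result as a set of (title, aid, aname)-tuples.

{(Zephyr, 16, Lee), (Zephyr, 28, Yan), (Zephyr, 6, Sam)}

Book ⋈ Loan (natural join on title): {(Argo, 12, Cal, Eve, ops, 1995), (Argo, 12, Cal, Eve, p2, 1993), (Argo, 12, Cal, Eve, x2, 2012), (Argo, 2, Ned, Bo, ops, 1995), (Argo, 2, Ned, Bo, p2, 1993), (Argo, 2, Ned, Bo, x2, 2012), (Argo, 28, Kim, Eve, ops, 1995), (Argo, 28, Kim, Eve, p2, 1993), (Argo, 28, Kim, Eve, x2, 2012), (Argo, 38, Kim, Tai, ops, 1995), (Argo, 38, Kim, Tai, p2, 1993), (Argo, 38, Kim, Tai, x2, 2012), (Lyra, 1, Wes, Cal, cs, 1986), (Lyra, 22, Gus, Pat, cs, 1986), (Lyra, 40, Dee, Gus, cs, 1986), (Zephyr, 16, Dee, Lee, k2, 1996), (Zephyr, 16, Dee, Lee, ops, 2019), (Zephyr, 16, Dee, Lee, x2, 1984), (Zephyr, 28, Wes, Yan, k2, 1996), (Zephyr, 28, Wes, Yan, ops, 2019), (Zephyr, 28, Wes, Yan, x2, 1984), (Zephyr, 6, Pat, Sam, k2, 1996), (Zephyr, 6, Pat, Sam, ops, 2019), (Zephyr, 6, Pat, Sam, x2, 1984)}
Apply σ_{title = Zephyr and year <= 2012}; surviving tuples: {(Zephyr, 16, Dee, Lee, k2, 1996), (Zephyr, 16, Dee, Lee, x2, 1984), (Zephyr, 28, Wes, Yan, k2, 1996), (Zephyr, 28, Wes, Yan, x2, 1984), (Zephyr, 6, Pat, Sam, k2, 1996), (Zephyr, 6, Pat, Sam, x2, 1984)}
Projecting to title, aid, aname (3 duplicate(s) eliminated): {(Zephyr, 16, Lee), (Zephyr, 28, Yan), (Zephyr, 6, Sam)}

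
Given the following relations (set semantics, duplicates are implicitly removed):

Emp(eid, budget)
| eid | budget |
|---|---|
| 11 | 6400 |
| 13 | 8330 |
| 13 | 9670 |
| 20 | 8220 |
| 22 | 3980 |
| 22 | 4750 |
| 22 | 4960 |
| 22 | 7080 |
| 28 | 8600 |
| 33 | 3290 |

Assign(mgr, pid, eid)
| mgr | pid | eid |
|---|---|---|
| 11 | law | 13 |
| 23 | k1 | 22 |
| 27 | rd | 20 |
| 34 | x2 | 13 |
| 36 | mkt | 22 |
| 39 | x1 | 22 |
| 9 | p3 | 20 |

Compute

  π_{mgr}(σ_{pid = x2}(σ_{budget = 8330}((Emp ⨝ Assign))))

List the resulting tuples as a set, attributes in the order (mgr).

{34}

Natural join on eid: {(13, 8330, 11, law), (13, 8330, 34, x2), (13, 9670, 11, law), (13, 9670, 34, x2), (20, 8220, 27, rd), (20, 8220, 9, p3), (22, 3980, 23, k1), (22, 3980, 36, mkt), (22, 3980, 39, x1), (22, 4750, 23, k1), (22, 4750, 36, mkt), (22, 4750, 39, x1), (22, 4960, 23, k1), (22, 4960, 36, mkt), (22, 4960, 39, x1), (22, 7080, 23, k1), (22, 7080, 36, mkt), (22, 7080, 39, x1)}
Filtering on budget = 8330 leaves {(13, 8330, 11, law), (13, 8330, 34, x2)}.
Filtering on pid = x2 leaves {(13, 8330, 34, x2)}.
Projecting to mgr: {34}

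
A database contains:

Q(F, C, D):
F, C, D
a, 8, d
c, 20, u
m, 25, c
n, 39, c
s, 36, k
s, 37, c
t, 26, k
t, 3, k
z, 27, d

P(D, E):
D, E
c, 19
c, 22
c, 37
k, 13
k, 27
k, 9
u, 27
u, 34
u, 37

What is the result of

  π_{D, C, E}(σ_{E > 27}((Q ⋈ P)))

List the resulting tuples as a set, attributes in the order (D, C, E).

Q ⋈ P (natural join on D): {(c, 20, u, 27), (c, 20, u, 34), (c, 20, u, 37), (m, 25, c, 19), (m, 25, c, 22), (m, 25, c, 37), (n, 39, c, 19), (n, 39, c, 22), (n, 39, c, 37), (s, 36, k, 13), (s, 36, k, 27), (s, 36, k, 9), (s, 37, c, 19), (s, 37, c, 22), (s, 37, c, 37), (t, 26, k, 13), (t, 26, k, 27), (t, 26, k, 9), (t, 3, k, 13), (t, 3, k, 27), (t, 3, k, 9)}
Filtering on E > 27 leaves {(c, 20, u, 34), (c, 20, u, 37), (m, 25, c, 37), (n, 39, c, 37), (s, 37, c, 37)}.
Keep only column(s) D, C, E: {(c, 25, 37), (c, 37, 37), (c, 39, 37), (u, 20, 34), (u, 20, 37)}

{(c, 25, 37), (c, 37, 37), (c, 39, 37), (u, 20, 34), (u, 20, 37)}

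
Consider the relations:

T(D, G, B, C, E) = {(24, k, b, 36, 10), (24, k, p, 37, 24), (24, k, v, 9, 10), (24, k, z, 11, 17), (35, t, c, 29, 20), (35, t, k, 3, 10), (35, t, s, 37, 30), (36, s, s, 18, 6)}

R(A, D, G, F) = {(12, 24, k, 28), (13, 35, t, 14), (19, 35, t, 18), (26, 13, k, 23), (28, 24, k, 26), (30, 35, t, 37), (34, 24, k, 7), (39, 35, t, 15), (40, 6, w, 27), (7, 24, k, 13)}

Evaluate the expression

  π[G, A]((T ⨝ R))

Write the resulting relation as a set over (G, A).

{(k, 12), (k, 28), (k, 34), (k, 7), (t, 13), (t, 19), (t, 30), (t, 39)}

Natural join on D, G: {(24, k, b, 36, 10, 12, 28), (24, k, b, 36, 10, 28, 26), (24, k, b, 36, 10, 34, 7), (24, k, b, 36, 10, 7, 13), (24, k, p, 37, 24, 12, 28), (24, k, p, 37, 24, 28, 26), (24, k, p, 37, 24, 34, 7), (24, k, p, 37, 24, 7, 13), (24, k, v, 9, 10, 12, 28), (24, k, v, 9, 10, 28, 26), (24, k, v, 9, 10, 34, 7), (24, k, v, 9, 10, 7, 13), (24, k, z, 11, 17, 12, 28), (24, k, z, 11, 17, 28, 26), (24, k, z, 11, 17, 34, 7), (24, k, z, 11, 17, 7, 13), (35, t, c, 29, 20, 13, 14), (35, t, c, 29, 20, 19, 18), (35, t, c, 29, 20, 30, 37), (35, t, c, 29, 20, 39, 15), (35, t, k, 3, 10, 13, 14), (35, t, k, 3, 10, 19, 18), (35, t, k, 3, 10, 30, 37), (35, t, k, 3, 10, 39, 15), (35, t, s, 37, 30, 13, 14), (35, t, s, 37, 30, 19, 18), (35, t, s, 37, 30, 30, 37), (35, t, s, 37, 30, 39, 15)}
π_{G, A} gives {(k, 12), (k, 28), (k, 34), (k, 7), (t, 13), (t, 19), (t, 30), (t, 39)} (20 duplicate(s) eliminated).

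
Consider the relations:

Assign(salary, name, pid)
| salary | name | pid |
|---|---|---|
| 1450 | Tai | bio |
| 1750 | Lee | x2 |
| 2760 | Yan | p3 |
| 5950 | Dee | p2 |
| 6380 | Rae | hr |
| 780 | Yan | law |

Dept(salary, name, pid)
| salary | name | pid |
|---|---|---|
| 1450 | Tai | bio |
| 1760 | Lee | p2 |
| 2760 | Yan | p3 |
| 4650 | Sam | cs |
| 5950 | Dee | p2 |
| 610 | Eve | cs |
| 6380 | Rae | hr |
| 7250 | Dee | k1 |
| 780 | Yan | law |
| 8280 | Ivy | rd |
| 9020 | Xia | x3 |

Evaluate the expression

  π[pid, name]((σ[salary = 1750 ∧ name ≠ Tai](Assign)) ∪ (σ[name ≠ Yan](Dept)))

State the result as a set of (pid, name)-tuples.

{(bio, Tai), (cs, Eve), (cs, Sam), (hr, Rae), (k1, Dee), (p2, Dee), (p2, Lee), (rd, Ivy), (x2, Lee), (x3, Xia)}

σ[salary = 1750 ∧ name ≠ Tai]: keep tuples satisfying salary = 1750 ∧ name ≠ Tai → {(1750, Lee, x2)}
σ[name ≠ Yan]: keep tuples satisfying name ≠ Yan → {(1450, Tai, bio), (1760, Lee, p2), (4650, Sam, cs), (5950, Dee, p2), (610, Eve, cs), (6380, Rae, hr), (7250, Dee, k1), (8280, Ivy, rd), (9020, Xia, x3)}
Taking the union: {(1450, Tai, bio), (1750, Lee, x2), (1760, Lee, p2), (4650, Sam, cs), (5950, Dee, p2), (610, Eve, cs), (6380, Rae, hr), (7250, Dee, k1), (8280, Ivy, rd), (9020, Xia, x3)}
Projecting to pid, name: {(bio, Tai), (cs, Eve), (cs, Sam), (hr, Rae), (k1, Dee), (p2, Dee), (p2, Lee), (rd, Ivy), (x2, Lee), (x3, Xia)}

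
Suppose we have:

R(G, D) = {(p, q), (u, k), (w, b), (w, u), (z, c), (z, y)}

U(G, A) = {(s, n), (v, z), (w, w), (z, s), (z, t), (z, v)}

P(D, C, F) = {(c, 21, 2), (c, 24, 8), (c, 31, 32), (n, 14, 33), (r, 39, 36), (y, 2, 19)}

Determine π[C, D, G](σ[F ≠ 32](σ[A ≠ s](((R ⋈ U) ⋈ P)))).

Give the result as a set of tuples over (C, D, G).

{(2, y, z), (21, c, z), (24, c, z)}

Natural join on G: {(w, b, w), (w, u, w), (z, c, s), (z, c, t), (z, c, v), (z, y, s), (z, y, t), (z, y, v)}
Natural join on D: {(z, c, s, 21, 2), (z, c, s, 24, 8), (z, c, s, 31, 32), (z, c, t, 21, 2), (z, c, t, 24, 8), (z, c, t, 31, 32), (z, c, v, 21, 2), (z, c, v, 24, 8), (z, c, v, 31, 32), (z, y, s, 2, 19), (z, y, t, 2, 19), (z, y, v, 2, 19)}
Filtering on A ≠ s leaves {(z, c, t, 21, 2), (z, c, t, 24, 8), (z, c, t, 31, 32), (z, c, v, 21, 2), (z, c, v, 24, 8), (z, c, v, 31, 32), (z, y, t, 2, 19), (z, y, v, 2, 19)}.
Filtering on F ≠ 32 leaves {(z, c, t, 21, 2), (z, c, t, 24, 8), (z, c, v, 21, 2), (z, c, v, 24, 8), (z, y, t, 2, 19), (z, y, v, 2, 19)}.
π[C, D, G]: project onto (C, D, G) (3 duplicate(s) eliminated) → {(2, y, z), (21, c, z), (24, c, z)}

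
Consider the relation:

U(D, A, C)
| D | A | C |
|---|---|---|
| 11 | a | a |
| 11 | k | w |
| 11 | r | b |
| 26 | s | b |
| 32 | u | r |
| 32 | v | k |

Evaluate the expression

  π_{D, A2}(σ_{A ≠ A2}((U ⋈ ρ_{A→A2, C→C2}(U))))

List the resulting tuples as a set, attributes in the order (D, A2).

ρ[A→A2, C→C2]: schema becomes (D, A2, C2); tuples unchanged.
Natural join on D: {(11, a, a, a, a), (11, a, a, k, w), (11, a, a, r, b), (11, k, w, a, a), (11, k, w, k, w), (11, k, w, r, b), (11, r, b, a, a), (11, r, b, k, w), (11, r, b, r, b), (26, s, b, s, b), (32, u, r, u, r), (32, u, r, v, k), (32, v, k, u, r), (32, v, k, v, k)}
Selection A ≠ A2: {(11, a, a, k, w), (11, a, a, r, b), (11, k, w, a, a), (11, k, w, r, b), (11, r, b, a, a), (11, r, b, k, w), (32, u, r, v, k), (32, v, k, u, r)}
π_{D, A2} gives {(11, a), (11, k), (11, r), (32, u), (32, v)} (3 duplicate(s) eliminated).

{(11, a), (11, k), (11, r), (32, u), (32, v)}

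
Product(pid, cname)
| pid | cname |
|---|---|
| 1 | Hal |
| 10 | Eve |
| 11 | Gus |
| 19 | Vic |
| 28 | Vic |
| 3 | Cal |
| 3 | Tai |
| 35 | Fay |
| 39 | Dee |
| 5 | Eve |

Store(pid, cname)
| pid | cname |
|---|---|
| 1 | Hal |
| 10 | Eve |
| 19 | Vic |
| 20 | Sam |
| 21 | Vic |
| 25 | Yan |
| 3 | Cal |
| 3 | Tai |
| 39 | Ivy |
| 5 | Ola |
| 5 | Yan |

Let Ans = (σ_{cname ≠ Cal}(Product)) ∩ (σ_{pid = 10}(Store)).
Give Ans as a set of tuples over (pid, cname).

{(10, Eve)}

Selection cname ≠ Cal: {(1, Hal), (10, Eve), (11, Gus), (19, Vic), (28, Vic), (3, Tai), (35, Fay), (39, Dee), (5, Eve)}
Selection pid = 10: {(10, Eve)}
Taking the intersection: {(10, Eve)}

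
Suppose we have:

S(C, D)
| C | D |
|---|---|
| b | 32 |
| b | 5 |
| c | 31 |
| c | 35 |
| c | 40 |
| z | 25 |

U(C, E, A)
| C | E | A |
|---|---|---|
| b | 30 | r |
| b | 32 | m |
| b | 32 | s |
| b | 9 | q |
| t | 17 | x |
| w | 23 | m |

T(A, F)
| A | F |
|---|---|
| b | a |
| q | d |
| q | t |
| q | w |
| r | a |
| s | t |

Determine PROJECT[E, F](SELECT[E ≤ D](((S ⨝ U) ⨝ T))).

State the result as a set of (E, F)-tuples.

Joining S and U on C yields {(b, 32, 30, r), (b, 32, 32, m), (b, 32, 32, s), (b, 32, 9, q), (b, 5, 30, r), (b, 5, 32, m), (b, 5, 32, s), (b, 5, 9, q)}.
Joining (S ⨝ U) and T on A yields {(b, 32, 30, r, a), (b, 32, 32, s, t), (b, 32, 9, q, d), (b, 32, 9, q, t), (b, 32, 9, q, w), (b, 5, 30, r, a), (b, 5, 32, s, t), (b, 5, 9, q, d), (b, 5, 9, q, t), (b, 5, 9, q, w)}.
Selection E ≤ D: {(b, 32, 30, r, a), (b, 32, 32, s, t), (b, 32, 9, q, d), (b, 32, 9, q, t), (b, 32, 9, q, w)}
Keep only column(s) E, F: {(30, a), (32, t), (9, d), (9, t), (9, w)}

{(30, a), (32, t), (9, d), (9, t), (9, w)}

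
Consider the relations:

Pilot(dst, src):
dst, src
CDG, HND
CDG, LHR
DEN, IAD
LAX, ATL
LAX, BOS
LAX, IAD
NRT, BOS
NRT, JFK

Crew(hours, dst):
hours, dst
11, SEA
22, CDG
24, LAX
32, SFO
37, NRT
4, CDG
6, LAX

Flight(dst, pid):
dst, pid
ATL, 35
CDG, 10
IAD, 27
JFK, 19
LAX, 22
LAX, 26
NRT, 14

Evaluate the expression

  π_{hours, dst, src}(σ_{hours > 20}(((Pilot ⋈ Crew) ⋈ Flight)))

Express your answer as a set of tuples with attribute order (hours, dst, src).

Natural join on dst: {(CDG, HND, 22), (CDG, HND, 4), (CDG, LHR, 22), (CDG, LHR, 4), (LAX, ATL, 24), (LAX, ATL, 6), (LAX, BOS, 24), (LAX, BOS, 6), (LAX, IAD, 24), (LAX, IAD, 6), (NRT, BOS, 37), (NRT, JFK, 37)}
Natural join on dst: {(CDG, HND, 22, 10), (CDG, HND, 4, 10), (CDG, LHR, 22, 10), (CDG, LHR, 4, 10), (LAX, ATL, 24, 22), (LAX, ATL, 24, 26), (LAX, ATL, 6, 22), (LAX, ATL, 6, 26), (LAX, BOS, 24, 22), (LAX, BOS, 24, 26), (LAX, BOS, 6, 22), (LAX, BOS, 6, 26), (LAX, IAD, 24, 22), (LAX, IAD, 24, 26), (LAX, IAD, 6, 22), (LAX, IAD, 6, 26), (NRT, BOS, 37, 14), (NRT, JFK, 37, 14)}
σ[hours > 20]: keep tuples satisfying hours > 20 → {(CDG, HND, 22, 10), (CDG, LHR, 22, 10), (LAX, ATL, 24, 22), (LAX, ATL, 24, 26), (LAX, BOS, 24, 22), (LAX, BOS, 24, 26), (LAX, IAD, 24, 22), (LAX, IAD, 24, 26), (NRT, BOS, 37, 14), (NRT, JFK, 37, 14)}
π[hours, dst, src]: project onto (hours, dst, src) (3 duplicate(s) eliminated) → {(22, CDG, HND), (22, CDG, LHR), (24, LAX, ATL), (24, LAX, BOS), (24, LAX, IAD), (37, NRT, BOS), (37, NRT, JFK)}

{(22, CDG, HND), (22, CDG, LHR), (24, LAX, ATL), (24, LAX, BOS), (24, LAX, IAD), (37, NRT, BOS), (37, NRT, JFK)}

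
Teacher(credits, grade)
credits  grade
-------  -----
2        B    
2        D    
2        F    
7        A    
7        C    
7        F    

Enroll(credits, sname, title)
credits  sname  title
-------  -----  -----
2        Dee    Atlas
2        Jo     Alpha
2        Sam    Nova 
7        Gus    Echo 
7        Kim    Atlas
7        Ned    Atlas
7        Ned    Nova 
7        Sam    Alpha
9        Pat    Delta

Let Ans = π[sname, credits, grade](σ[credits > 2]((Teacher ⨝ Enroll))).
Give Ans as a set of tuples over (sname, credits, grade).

{(Gus, 7, A), (Gus, 7, C), (Gus, 7, F), (Kim, 7, A), (Kim, 7, C), (Kim, 7, F), (Ned, 7, A), (Ned, 7, C), (Ned, 7, F), (Sam, 7, A), (Sam, 7, C), (Sam, 7, F)}

Teacher ⋈ Enroll (natural join on credits): {(2, B, Dee, Atlas), (2, B, Jo, Alpha), (2, B, Sam, Nova), (2, D, Dee, Atlas), (2, D, Jo, Alpha), (2, D, Sam, Nova), (2, F, Dee, Atlas), (2, F, Jo, Alpha), (2, F, Sam, Nova), (7, A, Gus, Echo), (7, A, Kim, Atlas), (7, A, Ned, Atlas), (7, A, Ned, Nova), (7, A, Sam, Alpha), (7, C, Gus, Echo), (7, C, Kim, Atlas), (7, C, Ned, Atlas), (7, C, Ned, Nova), (7, C, Sam, Alpha), (7, F, Gus, Echo), (7, F, Kim, Atlas), (7, F, Ned, Atlas), (7, F, Ned, Nova), (7, F, Sam, Alpha)}
Selection credits > 2: {(7, A, Gus, Echo), (7, A, Kim, Atlas), (7, A, Ned, Atlas), (7, A, Ned, Nova), (7, A, Sam, Alpha), (7, C, Gus, Echo), (7, C, Kim, Atlas), (7, C, Ned, Atlas), (7, C, Ned, Nova), (7, C, Sam, Alpha), (7, F, Gus, Echo), (7, F, Kim, Atlas), (7, F, Ned, Atlas), (7, F, Ned, Nova), (7, F, Sam, Alpha)}
π_{sname, credits, grade} gives {(Gus, 7, A), (Gus, 7, C), (Gus, 7, F), (Kim, 7, A), (Kim, 7, C), (Kim, 7, F), (Ned, 7, A), (Ned, 7, C), (Ned, 7, F), (Sam, 7, A), (Sam, 7, C), (Sam, 7, F)} (3 duplicate(s) eliminated).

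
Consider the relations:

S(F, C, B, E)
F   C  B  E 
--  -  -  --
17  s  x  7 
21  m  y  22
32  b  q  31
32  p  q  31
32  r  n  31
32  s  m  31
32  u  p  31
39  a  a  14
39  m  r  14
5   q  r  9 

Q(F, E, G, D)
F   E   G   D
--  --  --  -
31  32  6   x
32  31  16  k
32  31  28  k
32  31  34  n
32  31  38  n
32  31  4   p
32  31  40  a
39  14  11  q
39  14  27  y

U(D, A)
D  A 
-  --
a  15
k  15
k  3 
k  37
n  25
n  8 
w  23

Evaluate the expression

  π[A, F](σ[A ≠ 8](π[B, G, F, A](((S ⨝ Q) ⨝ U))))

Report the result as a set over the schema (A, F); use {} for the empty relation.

Joining S and Q on F, E yields {(32, b, q, 31, 16, k), (32, b, q, 31, 28, k), (32, b, q, 31, 34, n), (32, b, q, 31, 38, n), (32, b, q, 31, 4, p), (32, b, q, 31, 40, a), (32, p, q, 31, 16, k), (32, p, q, 31, 28, k), (32, p, q, 31, 34, n), (32, p, q, 31, 38, n), (32, p, q, 31, 4, p), (32, p, q, 31, 40, a), (32, r, n, 31, 16, k), (32, r, n, 31, 28, k), (32, r, n, 31, 34, n), (32, r, n, 31, 38, n), (32, r, n, 31, 4, p), (32, r, n, 31, 40, a), (32, s, m, 31, 16, k), (32, s, m, 31, 28, k), (32, s, m, 31, 34, n), (32, s, m, 31, 38, n), (32, s, m, 31, 4, p), (32, s, m, 31, 40, a), (32, u, p, 31, 16, k), (32, u, p, 31, 28, k), (32, u, p, 31, 34, n), (32, u, p, 31, 38, n), (32, u, p, 31, 4, p), (32, u, p, 31, 40, a), (39, a, a, 14, 11, q), (39, a, a, 14, 27, y), (39, m, r, 14, 11, q), (39, m, r, 14, 27, y)}.
Joining (S ⨝ Q) and U on D yields {(32, b, q, 31, 16, k, 15), (32, b, q, 31, 16, k, 3), (32, b, q, 31, 16, k, 37), (32, b, q, 31, 28, k, 15), (32, b, q, 31, 28, k, 3), (32, b, q, 31, 28, k, 37), (32, b, q, 31, 34, n, 25), (32, b, q, 31, 34, n, 8), (32, b, q, 31, 38, n, 25), (32, b, q, 31, 38, n, 8), (32, b, q, 31, 40, a, 15), (32, p, q, 31, 16, k, 15), (32, p, q, 31, 16, k, 3), (32, p, q, 31, 16, k, 37), (32, p, q, 31, 28, k, 15), (32, p, q, 31, 28, k, 3), (32, p, q, 31, 28, k, 37), (32, p, q, 31, 34, n, 25), (32, p, q, 31, 34, n, 8), (32, p, q, 31, 38, n, 25), (32, p, q, 31, 38, n, 8), (32, p, q, 31, 40, a, 15), (32, r, n, 31, 16, k, 15), (32, r, n, 31, 16, k, 3), (32, r, n, 31, 16, k, 37), (32, r, n, 31, 28, k, 15), (32, r, n, 31, 28, k, 3), (32, r, n, 31, 28, k, 37), (32, r, n, 31, 34, n, 25), (32, r, n, 31, 34, n, 8), (32, r, n, 31, 38, n, 25), (32, r, n, 31, 38, n, 8), (32, r, n, 31, 40, a, 15), (32, s, m, 31, 16, k, 15), (32, s, m, 31, 16, k, 3), (32, s, m, 31, 16, k, 37), (32, s, m, 31, 28, k, 15), (32, s, m, 31, 28, k, 3), (32, s, m, 31, 28, k, 37), (32, s, m, 31, 34, n, 25), (32, s, m, 31, 34, n, 8), (32, s, m, 31, 38, n, 25), (32, s, m, 31, 38, n, 8), (32, s, m, 31, 40, a, 15), (32, u, p, 31, 16, k, 15), (32, u, p, 31, 16, k, 3), (32, u, p, 31, 16, k, 37), (32, u, p, 31, 28, k, 15), (32, u, p, 31, 28, k, 3), (32, u, p, 31, 28, k, 37), (32, u, p, 31, 34, n, 25), (32, u, p, 31, 34, n, 8), (32, u, p, 31, 38, n, 25), (32, u, p, 31, 38, n, 8), (32, u, p, 31, 40, a, 15)}.
Projecting to B, G, F, A (11 duplicate(s) eliminated): {(m, 16, 32, 15), (m, 16, 32, 3), (m, 16, 32, 37), (m, 28, 32, 15), (m, 28, 32, 3), (m, 28, 32, 37), (m, 34, 32, 25), (m, 34, 32, 8), (m, 38, 32, 25), (m, 38, 32, 8), (m, 40, 32, 15), (n, 16, 32, 15), (n, 16, 32, 3), (n, 16, 32, 37), (n, 28, 32, 15), (n, 28, 32, 3), (n, 28, 32, 37), (n, 34, 32, 25), (n, 34, 32, 8), (n, 38, 32, 25), (n, 38, 32, 8), (n, 40, 32, 15), (p, 16, 32, 15), (p, 16, 32, 3), (p, 16, 32, 37), (p, 28, 32, 15), (p, 28, 32, 3), (p, 28, 32, 37), (p, 34, 32, 25), (p, 34, 32, 8), (p, 38, 32, 25), (p, 38, 32, 8), (p, 40, 32, 15), (q, 16, 32, 15), (q, 16, 32, 3), (q, 16, 32, 37), (q, 28, 32, 15), (q, 28, 32, 3), (q, 28, 32, 37), (q, 34, 32, 25), (q, 34, 32, 8), (q, 38, 32, 25), (q, 38, 32, 8), (q, 40, 32, 15)}
σ[A ≠ 8]: keep tuples satisfying A ≠ 8 → {(m, 16, 32, 15), (m, 16, 32, 3), (m, 16, 32, 37), (m, 28, 32, 15), (m, 28, 32, 3), (m, 28, 32, 37), (m, 34, 32, 25), (m, 38, 32, 25), (m, 40, 32, 15), (n, 16, 32, 15), (n, 16, 32, 3), (n, 16, 32, 37), (n, 28, 32, 15), (n, 28, 32, 3), (n, 28, 32, 37), (n, 34, 32, 25), (n, 38, 32, 25), (n, 40, 32, 15), (p, 16, 32, 15), (p, 16, 32, 3), (p, 16, 32, 37), (p, 28, 32, 15), (p, 28, 32, 3), (p, 28, 32, 37), (p, 34, 32, 25), (p, 38, 32, 25), (p, 40, 32, 15), (q, 16, 32, 15), (q, 16, 32, 3), (q, 16, 32, 37), (q, 28, 32, 15), (q, 28, 32, 3), (q, 28, 32, 37), (q, 34, 32, 25), (q, 38, 32, 25), (q, 40, 32, 15)}
Projecting to A, F (32 duplicate(s) eliminated): {(15, 32), (25, 32), (3, 32), (37, 32)}

{(15, 32), (25, 32), (3, 32), (37, 32)}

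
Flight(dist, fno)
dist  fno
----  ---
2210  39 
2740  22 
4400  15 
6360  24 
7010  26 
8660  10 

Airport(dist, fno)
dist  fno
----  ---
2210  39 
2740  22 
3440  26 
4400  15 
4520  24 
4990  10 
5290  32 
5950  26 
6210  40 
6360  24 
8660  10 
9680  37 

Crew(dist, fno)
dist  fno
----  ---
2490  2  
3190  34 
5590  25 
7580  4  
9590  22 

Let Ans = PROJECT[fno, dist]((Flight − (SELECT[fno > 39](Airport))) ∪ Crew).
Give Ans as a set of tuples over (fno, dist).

{(10, 8660), (15, 4400), (2, 2490), (22, 2740), (22, 9590), (24, 6360), (25, 5590), (26, 7010), (34, 3190), (39, 2210), (4, 7580)}

Apply σ_{fno > 39}; surviving tuples: {(6210, 40)}
Difference: {(2210, 39), (2740, 22), (4400, 15), (6360, 24), (7010, 26), (8660, 10)} with {(6210, 40)} → {(2210, 39), (2740, 22), (4400, 15), (6360, 24), (7010, 26), (8660, 10)}
Union: {(2210, 39), (2740, 22), (4400, 15), (6360, 24), (7010, 26), (8660, 10)} with {(2490, 2), (3190, 34), (5590, 25), (7580, 4), (9590, 22)} → {(2210, 39), (2490, 2), (2740, 22), (3190, 34), (4400, 15), (5590, 25), (6360, 24), (7010, 26), (7580, 4), (8660, 10), (9590, 22)}
π_{fno, dist} gives {(10, 8660), (15, 4400), (2, 2490), (22, 2740), (22, 9590), (24, 6360), (25, 5590), (26, 7010), (34, 3190), (39, 2210), (4, 7580)}.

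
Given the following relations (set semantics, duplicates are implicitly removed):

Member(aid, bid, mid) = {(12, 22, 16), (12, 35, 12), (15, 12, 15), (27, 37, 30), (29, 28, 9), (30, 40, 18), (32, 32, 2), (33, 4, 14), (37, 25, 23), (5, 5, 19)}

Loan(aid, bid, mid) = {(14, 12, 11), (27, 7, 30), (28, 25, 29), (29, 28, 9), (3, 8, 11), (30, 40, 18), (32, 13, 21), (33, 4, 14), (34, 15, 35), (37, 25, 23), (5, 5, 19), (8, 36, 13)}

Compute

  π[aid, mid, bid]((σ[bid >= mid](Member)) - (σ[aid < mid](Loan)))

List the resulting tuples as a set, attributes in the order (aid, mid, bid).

{(12, 12, 35), (12, 16, 22), (27, 30, 37), (29, 9, 28), (30, 18, 40), (32, 2, 32), (37, 23, 25)}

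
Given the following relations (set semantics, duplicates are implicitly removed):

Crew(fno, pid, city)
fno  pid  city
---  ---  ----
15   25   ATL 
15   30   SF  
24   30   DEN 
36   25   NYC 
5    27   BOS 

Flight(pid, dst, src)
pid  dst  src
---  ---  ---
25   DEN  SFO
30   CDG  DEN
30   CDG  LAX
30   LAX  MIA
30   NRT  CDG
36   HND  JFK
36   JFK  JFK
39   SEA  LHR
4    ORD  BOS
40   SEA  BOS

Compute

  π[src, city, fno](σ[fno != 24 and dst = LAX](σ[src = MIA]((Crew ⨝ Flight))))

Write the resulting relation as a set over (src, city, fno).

Natural join on pid: {(15, 25, ATL, DEN, SFO), (15, 30, SF, CDG, DEN), (15, 30, SF, CDG, LAX), (15, 30, SF, LAX, MIA), (15, 30, SF, NRT, CDG), (24, 30, DEN, CDG, DEN), (24, 30, DEN, CDG, LAX), (24, 30, DEN, LAX, MIA), (24, 30, DEN, NRT, CDG), (36, 25, NYC, DEN, SFO)}
Apply σ_{src = MIA}; surviving tuples: {(15, 30, SF, LAX, MIA), (24, 30, DEN, LAX, MIA)}
Apply σ_{fno != 24 and dst = LAX}; surviving tuples: {(15, 30, SF, LAX, MIA)}
Keep only column(s) src, city, fno: {(MIA, SF, 15)}

{(MIA, SF, 15)}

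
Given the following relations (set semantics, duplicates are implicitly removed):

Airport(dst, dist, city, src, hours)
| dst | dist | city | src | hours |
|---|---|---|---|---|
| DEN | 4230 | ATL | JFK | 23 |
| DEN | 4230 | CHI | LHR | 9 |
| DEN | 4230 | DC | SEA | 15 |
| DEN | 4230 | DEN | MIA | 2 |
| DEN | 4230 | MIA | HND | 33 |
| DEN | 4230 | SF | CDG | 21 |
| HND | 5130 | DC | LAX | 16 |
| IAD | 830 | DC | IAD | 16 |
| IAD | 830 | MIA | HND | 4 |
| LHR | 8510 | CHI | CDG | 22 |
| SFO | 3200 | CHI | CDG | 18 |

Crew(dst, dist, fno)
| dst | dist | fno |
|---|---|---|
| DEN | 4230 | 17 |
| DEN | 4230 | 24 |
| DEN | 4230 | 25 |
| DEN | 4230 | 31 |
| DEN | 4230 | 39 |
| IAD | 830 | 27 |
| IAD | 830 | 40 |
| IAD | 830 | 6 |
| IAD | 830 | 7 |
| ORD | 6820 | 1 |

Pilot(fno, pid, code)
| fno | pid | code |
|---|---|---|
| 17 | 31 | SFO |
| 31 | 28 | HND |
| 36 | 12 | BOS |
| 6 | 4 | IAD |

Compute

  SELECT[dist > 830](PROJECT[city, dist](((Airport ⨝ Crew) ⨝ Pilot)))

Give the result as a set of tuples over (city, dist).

Natural join on dst, dist: {(DEN, 4230, ATL, JFK, 23, 17), (DEN, 4230, ATL, JFK, 23, 24), (DEN, 4230, ATL, JFK, 23, 25), (DEN, 4230, ATL, JFK, 23, 31), (DEN, 4230, ATL, JFK, 23, 39), (DEN, 4230, CHI, LHR, 9, 17), (DEN, 4230, CHI, LHR, 9, 24), (DEN, 4230, CHI, LHR, 9, 25), (DEN, 4230, CHI, LHR, 9, 31), (DEN, 4230, CHI, LHR, 9, 39), (DEN, 4230, DC, SEA, 15, 17), (DEN, 4230, DC, SEA, 15, 24), (DEN, 4230, DC, SEA, 15, 25), (DEN, 4230, DC, SEA, 15, 31), (DEN, 4230, DC, SEA, 15, 39), (DEN, 4230, DEN, MIA, 2, 17), (DEN, 4230, DEN, MIA, 2, 24), (DEN, 4230, DEN, MIA, 2, 25), (DEN, 4230, DEN, MIA, 2, 31), (DEN, 4230, DEN, MIA, 2, 39), (DEN, 4230, MIA, HND, 33, 17), (DEN, 4230, MIA, HND, 33, 24), (DEN, 4230, MIA, HND, 33, 25), (DEN, 4230, MIA, HND, 33, 31), (DEN, 4230, MIA, HND, 33, 39), (DEN, 4230, SF, CDG, 21, 17), (DEN, 4230, SF, CDG, 21, 24), (DEN, 4230, SF, CDG, 21, 25), (DEN, 4230, SF, CDG, 21, 31), (DEN, 4230, SF, CDG, 21, 39), (IAD, 830, DC, IAD, 16, 27), (IAD, 830, DC, IAD, 16, 40), (IAD, 830, DC, IAD, 16, 6), (IAD, 830, DC, IAD, 16, 7), (IAD, 830, MIA, HND, 4, 27), (IAD, 830, MIA, HND, 4, 40), (IAD, 830, MIA, HND, 4, 6), (IAD, 830, MIA, HND, 4, 7)}
Natural join on fno: {(DEN, 4230, ATL, JFK, 23, 17, 31, SFO), (DEN, 4230, ATL, JFK, 23, 31, 28, HND), (DEN, 4230, CHI, LHR, 9, 17, 31, SFO), (DEN, 4230, CHI, LHR, 9, 31, 28, HND), (DEN, 4230, DC, SEA, 15, 17, 31, SFO), (DEN, 4230, DC, SEA, 15, 31, 28, HND), (DEN, 4230, DEN, MIA, 2, 17, 31, SFO), (DEN, 4230, DEN, MIA, 2, 31, 28, HND), (DEN, 4230, MIA, HND, 33, 17, 31, SFO), (DEN, 4230, MIA, HND, 33, 31, 28, HND), (DEN, 4230, SF, CDG, 21, 17, 31, SFO), (DEN, 4230, SF, CDG, 21, 31, 28, HND), (IAD, 830, DC, IAD, 16, 6, 4, IAD), (IAD, 830, MIA, HND, 4, 6, 4, IAD)}
π[city, dist]: project onto (city, dist) (6 duplicate(s) eliminated) → {(ATL, 4230), (CHI, 4230), (DC, 4230), (DC, 830), (DEN, 4230), (MIA, 4230), (MIA, 830), (SF, 4230)}
Selection dist > 830: {(ATL, 4230), (CHI, 4230), (DC, 4230), (DEN, 4230), (MIA, 4230), (SF, 4230)}

{(ATL, 4230), (CHI, 4230), (DC, 4230), (DEN, 4230), (MIA, 4230), (SF, 4230)}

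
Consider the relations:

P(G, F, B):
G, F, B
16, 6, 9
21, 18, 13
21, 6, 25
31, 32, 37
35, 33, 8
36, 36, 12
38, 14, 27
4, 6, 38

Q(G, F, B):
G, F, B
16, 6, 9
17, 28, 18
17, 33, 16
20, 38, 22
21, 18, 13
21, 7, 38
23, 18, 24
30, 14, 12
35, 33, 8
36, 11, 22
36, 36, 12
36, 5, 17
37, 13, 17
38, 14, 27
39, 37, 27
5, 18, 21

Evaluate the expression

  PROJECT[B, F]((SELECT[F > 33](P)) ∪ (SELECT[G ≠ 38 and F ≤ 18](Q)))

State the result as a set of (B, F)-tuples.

{(12, 14), (12, 36), (13, 18), (17, 13), (17, 5), (21, 18), (22, 11), (24, 18), (38, 7), (9, 6)}

Selection F > 33: {(36, 36, 12)}
Selection G ≠ 38 and F ≤ 18: {(16, 6, 9), (21, 18, 13), (21, 7, 38), (23, 18, 24), (30, 14, 12), (36, 11, 22), (36, 5, 17), (37, 13, 17), (5, 18, 21)}
Taking the union: {(16, 6, 9), (21, 18, 13), (21, 7, 38), (23, 18, 24), (30, 14, 12), (36, 11, 22), (36, 36, 12), (36, 5, 17), (37, 13, 17), (5, 18, 21)}
π[B, F]: project onto (B, F) → {(12, 14), (12, 36), (13, 18), (17, 13), (17, 5), (21, 18), (22, 11), (24, 18), (38, 7), (9, 6)}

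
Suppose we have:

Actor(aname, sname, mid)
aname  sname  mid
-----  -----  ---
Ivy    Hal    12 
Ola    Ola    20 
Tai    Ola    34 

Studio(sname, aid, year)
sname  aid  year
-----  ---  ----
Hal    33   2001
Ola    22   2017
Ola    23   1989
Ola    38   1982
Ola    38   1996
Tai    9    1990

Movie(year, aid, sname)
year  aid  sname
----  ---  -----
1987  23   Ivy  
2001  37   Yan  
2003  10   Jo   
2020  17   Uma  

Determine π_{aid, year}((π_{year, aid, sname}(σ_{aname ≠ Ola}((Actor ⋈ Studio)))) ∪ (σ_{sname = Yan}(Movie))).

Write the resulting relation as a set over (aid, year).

{(22, 2017), (23, 1989), (33, 2001), (37, 2001), (38, 1982), (38, 1996)}

Joining Actor and Studio on sname yields {(Ivy, Hal, 12, 33, 2001), (Ola, Ola, 20, 22, 2017), (Ola, Ola, 20, 23, 1989), (Ola, Ola, 20, 38, 1982), (Ola, Ola, 20, 38, 1996), (Tai, Ola, 34, 22, 2017), (Tai, Ola, 34, 23, 1989), (Tai, Ola, 34, 38, 1982), (Tai, Ola, 34, 38, 1996)}.
Selection aname ≠ Ola: {(Ivy, Hal, 12, 33, 2001), (Tai, Ola, 34, 22, 2017), (Tai, Ola, 34, 23, 1989), (Tai, Ola, 34, 38, 1982), (Tai, Ola, 34, 38, 1996)}
Projecting to year, aid, sname: {(1982, 38, Ola), (1989, 23, Ola), (1996, 38, Ola), (2001, 33, Hal), (2017, 22, Ola)}
Selection sname = Yan: {(2001, 37, Yan)}
Set union of the two operands is {(1982, 38, Ola), (1989, 23, Ola), (1996, 38, Ola), (2001, 33, Hal), (2001, 37, Yan), (2017, 22, Ola)}.
Projecting to aid, year: {(22, 2017), (23, 1989), (33, 2001), (37, 2001), (38, 1982), (38, 1996)}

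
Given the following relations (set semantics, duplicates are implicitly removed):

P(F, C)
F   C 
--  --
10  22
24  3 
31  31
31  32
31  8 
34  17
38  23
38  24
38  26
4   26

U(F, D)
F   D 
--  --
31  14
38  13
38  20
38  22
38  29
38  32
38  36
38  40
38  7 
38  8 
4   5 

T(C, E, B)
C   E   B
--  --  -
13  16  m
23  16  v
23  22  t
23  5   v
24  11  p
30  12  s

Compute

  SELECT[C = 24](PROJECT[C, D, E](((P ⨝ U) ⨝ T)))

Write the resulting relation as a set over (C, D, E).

{(24, 13, 11), (24, 20, 11), (24, 22, 11), (24, 29, 11), (24, 32, 11), (24, 36, 11), (24, 40, 11), (24, 7, 11), (24, 8, 11)}

P ⋈ U (natural join on F): {(31, 31, 14), (31, 32, 14), (31, 8, 14), (38, 23, 13), (38, 23, 20), (38, 23, 22), (38, 23, 29), (38, 23, 32), (38, 23, 36), (38, 23, 40), (38, 23, 7), (38, 23, 8), (38, 24, 13), (38, 24, 20), (38, 24, 22), (38, 24, 29), (38, 24, 32), (38, 24, 36), (38, 24, 40), (38, 24, 7), (38, 24, 8), (38, 26, 13), (38, 26, 20), (38, 26, 22), (38, 26, 29), (38, 26, 32), (38, 26, 36), (38, 26, 40), (38, 26, 7), (38, 26, 8), (4, 26, 5)}
(P ⨝ U) ⋈ T (natural join on C): {(38, 23, 13, 16, v), (38, 23, 13, 22, t), (38, 23, 13, 5, v), (38, 23, 20, 16, v), (38, 23, 20, 22, t), (38, 23, 20, 5, v), (38, 23, 22, 16, v), (38, 23, 22, 22, t), (38, 23, 22, 5, v), (38, 23, 29, 16, v), (38, 23, 29, 22, t), (38, 23, 29, 5, v), (38, 23, 32, 16, v), (38, 23, 32, 22, t), (38, 23, 32, 5, v), (38, 23, 36, 16, v), (38, 23, 36, 22, t), (38, 23, 36, 5, v), (38, 23, 40, 16, v), (38, 23, 40, 22, t), (38, 23, 40, 5, v), (38, 23, 7, 16, v), (38, 23, 7, 22, t), (38, 23, 7, 5, v), (38, 23, 8, 16, v), (38, 23, 8, 22, t), (38, 23, 8, 5, v), (38, 24, 13, 11, p), (38, 24, 20, 11, p), (38, 24, 22, 11, p), (38, 24, 29, 11, p), (38, 24, 32, 11, p), (38, 24, 36, 11, p), (38, 24, 40, 11, p), (38, 24, 7, 11, p), (38, 24, 8, 11, p)}
Keep only column(s) C, D, E: {(23, 13, 16), (23, 13, 22), (23, 13, 5), (23, 20, 16), (23, 20, 22), (23, 20, 5), (23, 22, 16), (23, 22, 22), (23, 22, 5), (23, 29, 16), (23, 29, 22), (23, 29, 5), (23, 32, 16), (23, 32, 22), (23, 32, 5), (23, 36, 16), (23, 36, 22), (23, 36, 5), (23, 40, 16), (23, 40, 22), (23, 40, 5), (23, 7, 16), (23, 7, 22), (23, 7, 5), (23, 8, 16), (23, 8, 22), (23, 8, 5), (24, 13, 11), (24, 20, 11), (24, 22, 11), (24, 29, 11), (24, 32, 11), (24, 36, 11), (24, 40, 11), (24, 7, 11), (24, 8, 11)}
Filtering on C = 24 leaves {(24, 13, 11), (24, 20, 11), (24, 22, 11), (24, 29, 11), (24, 32, 11), (24, 36, 11), (24, 40, 11), (24, 7, 11), (24, 8, 11)}.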